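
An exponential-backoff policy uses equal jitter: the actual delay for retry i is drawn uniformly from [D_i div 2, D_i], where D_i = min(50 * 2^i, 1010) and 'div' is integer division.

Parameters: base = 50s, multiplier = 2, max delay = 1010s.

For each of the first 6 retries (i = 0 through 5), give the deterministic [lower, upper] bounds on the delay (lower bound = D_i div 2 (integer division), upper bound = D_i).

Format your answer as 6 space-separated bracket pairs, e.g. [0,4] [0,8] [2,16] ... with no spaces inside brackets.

Answer: [25,50] [50,100] [100,200] [200,400] [400,800] [505,1010]

Derivation:
Computing bounds per retry:
  i=0: D_i=min(50*2^0,1010)=50, bounds=[25,50]
  i=1: D_i=min(50*2^1,1010)=100, bounds=[50,100]
  i=2: D_i=min(50*2^2,1010)=200, bounds=[100,200]
  i=3: D_i=min(50*2^3,1010)=400, bounds=[200,400]
  i=4: D_i=min(50*2^4,1010)=800, bounds=[400,800]
  i=5: D_i=min(50*2^5,1010)=1010, bounds=[505,1010]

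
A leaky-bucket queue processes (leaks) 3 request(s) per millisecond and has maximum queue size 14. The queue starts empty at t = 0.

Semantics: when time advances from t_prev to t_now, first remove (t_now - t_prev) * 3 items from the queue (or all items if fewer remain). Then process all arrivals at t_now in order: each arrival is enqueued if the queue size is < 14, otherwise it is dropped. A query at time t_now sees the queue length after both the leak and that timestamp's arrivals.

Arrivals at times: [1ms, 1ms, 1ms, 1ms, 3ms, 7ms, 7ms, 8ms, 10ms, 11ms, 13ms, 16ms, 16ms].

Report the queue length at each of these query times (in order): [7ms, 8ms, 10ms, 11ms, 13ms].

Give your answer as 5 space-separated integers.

Queue lengths at query times:
  query t=7ms: backlog = 2
  query t=8ms: backlog = 1
  query t=10ms: backlog = 1
  query t=11ms: backlog = 1
  query t=13ms: backlog = 1

Answer: 2 1 1 1 1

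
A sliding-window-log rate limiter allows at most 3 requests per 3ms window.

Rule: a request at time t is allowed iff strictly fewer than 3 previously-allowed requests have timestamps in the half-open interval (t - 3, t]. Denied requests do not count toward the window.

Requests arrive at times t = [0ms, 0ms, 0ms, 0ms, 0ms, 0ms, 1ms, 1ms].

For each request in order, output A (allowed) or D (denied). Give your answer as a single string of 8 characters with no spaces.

Answer: AAADDDDD

Derivation:
Tracking allowed requests in the window:
  req#1 t=0ms: ALLOW
  req#2 t=0ms: ALLOW
  req#3 t=0ms: ALLOW
  req#4 t=0ms: DENY
  req#5 t=0ms: DENY
  req#6 t=0ms: DENY
  req#7 t=1ms: DENY
  req#8 t=1ms: DENY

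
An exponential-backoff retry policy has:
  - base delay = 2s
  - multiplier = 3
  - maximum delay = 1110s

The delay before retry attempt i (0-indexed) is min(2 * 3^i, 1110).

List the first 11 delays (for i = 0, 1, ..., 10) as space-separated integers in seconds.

Computing each delay:
  i=0: min(2*3^0, 1110) = 2
  i=1: min(2*3^1, 1110) = 6
  i=2: min(2*3^2, 1110) = 18
  i=3: min(2*3^3, 1110) = 54
  i=4: min(2*3^4, 1110) = 162
  i=5: min(2*3^5, 1110) = 486
  i=6: min(2*3^6, 1110) = 1110
  i=7: min(2*3^7, 1110) = 1110
  i=8: min(2*3^8, 1110) = 1110
  i=9: min(2*3^9, 1110) = 1110
  i=10: min(2*3^10, 1110) = 1110

Answer: 2 6 18 54 162 486 1110 1110 1110 1110 1110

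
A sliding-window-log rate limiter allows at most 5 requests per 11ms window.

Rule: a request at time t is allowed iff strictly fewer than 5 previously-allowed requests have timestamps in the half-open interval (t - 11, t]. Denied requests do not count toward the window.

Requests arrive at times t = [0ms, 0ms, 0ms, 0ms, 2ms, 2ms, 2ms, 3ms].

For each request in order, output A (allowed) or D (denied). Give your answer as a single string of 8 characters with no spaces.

Tracking allowed requests in the window:
  req#1 t=0ms: ALLOW
  req#2 t=0ms: ALLOW
  req#3 t=0ms: ALLOW
  req#4 t=0ms: ALLOW
  req#5 t=2ms: ALLOW
  req#6 t=2ms: DENY
  req#7 t=2ms: DENY
  req#8 t=3ms: DENY

Answer: AAAAADDD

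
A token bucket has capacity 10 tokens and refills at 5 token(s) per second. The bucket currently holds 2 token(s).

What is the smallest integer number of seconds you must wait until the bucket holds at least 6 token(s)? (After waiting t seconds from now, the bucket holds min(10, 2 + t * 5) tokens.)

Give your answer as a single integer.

Need 2 + t * 5 >= 6, so t >= 4/5.
Smallest integer t = ceil(4/5) = 1.

Answer: 1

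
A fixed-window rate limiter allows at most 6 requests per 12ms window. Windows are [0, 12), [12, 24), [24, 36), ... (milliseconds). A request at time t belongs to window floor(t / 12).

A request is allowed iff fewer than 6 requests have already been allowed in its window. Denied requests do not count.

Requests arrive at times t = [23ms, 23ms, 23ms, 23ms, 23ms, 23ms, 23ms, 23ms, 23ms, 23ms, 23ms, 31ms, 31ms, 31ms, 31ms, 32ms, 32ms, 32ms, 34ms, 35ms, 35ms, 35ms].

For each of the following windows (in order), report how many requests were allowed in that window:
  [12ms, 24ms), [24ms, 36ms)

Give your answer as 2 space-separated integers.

Answer: 6 6

Derivation:
Processing requests:
  req#1 t=23ms (window 1): ALLOW
  req#2 t=23ms (window 1): ALLOW
  req#3 t=23ms (window 1): ALLOW
  req#4 t=23ms (window 1): ALLOW
  req#5 t=23ms (window 1): ALLOW
  req#6 t=23ms (window 1): ALLOW
  req#7 t=23ms (window 1): DENY
  req#8 t=23ms (window 1): DENY
  req#9 t=23ms (window 1): DENY
  req#10 t=23ms (window 1): DENY
  req#11 t=23ms (window 1): DENY
  req#12 t=31ms (window 2): ALLOW
  req#13 t=31ms (window 2): ALLOW
  req#14 t=31ms (window 2): ALLOW
  req#15 t=31ms (window 2): ALLOW
  req#16 t=32ms (window 2): ALLOW
  req#17 t=32ms (window 2): ALLOW
  req#18 t=32ms (window 2): DENY
  req#19 t=34ms (window 2): DENY
  req#20 t=35ms (window 2): DENY
  req#21 t=35ms (window 2): DENY
  req#22 t=35ms (window 2): DENY

Allowed counts by window: 6 6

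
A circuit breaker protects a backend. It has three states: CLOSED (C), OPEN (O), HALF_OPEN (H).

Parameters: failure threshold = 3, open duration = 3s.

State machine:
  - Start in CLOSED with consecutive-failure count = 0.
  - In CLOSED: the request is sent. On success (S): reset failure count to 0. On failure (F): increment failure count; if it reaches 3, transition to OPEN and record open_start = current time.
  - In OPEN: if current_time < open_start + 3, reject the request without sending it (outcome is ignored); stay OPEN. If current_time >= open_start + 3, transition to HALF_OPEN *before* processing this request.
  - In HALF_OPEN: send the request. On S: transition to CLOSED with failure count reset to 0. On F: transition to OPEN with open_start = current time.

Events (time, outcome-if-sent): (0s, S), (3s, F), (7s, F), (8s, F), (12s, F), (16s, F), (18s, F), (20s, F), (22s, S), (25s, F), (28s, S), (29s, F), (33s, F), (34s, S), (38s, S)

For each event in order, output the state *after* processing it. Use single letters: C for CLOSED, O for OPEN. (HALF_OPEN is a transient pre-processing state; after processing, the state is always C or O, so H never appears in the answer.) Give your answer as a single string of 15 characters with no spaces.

State after each event:
  event#1 t=0s outcome=S: state=CLOSED
  event#2 t=3s outcome=F: state=CLOSED
  event#3 t=7s outcome=F: state=CLOSED
  event#4 t=8s outcome=F: state=OPEN
  event#5 t=12s outcome=F: state=OPEN
  event#6 t=16s outcome=F: state=OPEN
  event#7 t=18s outcome=F: state=OPEN
  event#8 t=20s outcome=F: state=OPEN
  event#9 t=22s outcome=S: state=OPEN
  event#10 t=25s outcome=F: state=OPEN
  event#11 t=28s outcome=S: state=CLOSED
  event#12 t=29s outcome=F: state=CLOSED
  event#13 t=33s outcome=F: state=CLOSED
  event#14 t=34s outcome=S: state=CLOSED
  event#15 t=38s outcome=S: state=CLOSED

Answer: CCCOOOOOOOCCCCC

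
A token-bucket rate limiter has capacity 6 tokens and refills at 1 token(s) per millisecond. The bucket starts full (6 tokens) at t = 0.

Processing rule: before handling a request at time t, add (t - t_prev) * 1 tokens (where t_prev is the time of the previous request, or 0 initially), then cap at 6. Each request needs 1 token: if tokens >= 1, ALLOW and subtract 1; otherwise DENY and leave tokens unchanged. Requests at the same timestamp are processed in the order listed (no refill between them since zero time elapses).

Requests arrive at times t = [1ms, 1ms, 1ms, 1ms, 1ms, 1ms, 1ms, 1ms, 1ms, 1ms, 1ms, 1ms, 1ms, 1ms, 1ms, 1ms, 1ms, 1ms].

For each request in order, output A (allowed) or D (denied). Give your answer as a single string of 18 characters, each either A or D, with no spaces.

Simulating step by step:
  req#1 t=1ms: ALLOW
  req#2 t=1ms: ALLOW
  req#3 t=1ms: ALLOW
  req#4 t=1ms: ALLOW
  req#5 t=1ms: ALLOW
  req#6 t=1ms: ALLOW
  req#7 t=1ms: DENY
  req#8 t=1ms: DENY
  req#9 t=1ms: DENY
  req#10 t=1ms: DENY
  req#11 t=1ms: DENY
  req#12 t=1ms: DENY
  req#13 t=1ms: DENY
  req#14 t=1ms: DENY
  req#15 t=1ms: DENY
  req#16 t=1ms: DENY
  req#17 t=1ms: DENY
  req#18 t=1ms: DENY

Answer: AAAAAADDDDDDDDDDDD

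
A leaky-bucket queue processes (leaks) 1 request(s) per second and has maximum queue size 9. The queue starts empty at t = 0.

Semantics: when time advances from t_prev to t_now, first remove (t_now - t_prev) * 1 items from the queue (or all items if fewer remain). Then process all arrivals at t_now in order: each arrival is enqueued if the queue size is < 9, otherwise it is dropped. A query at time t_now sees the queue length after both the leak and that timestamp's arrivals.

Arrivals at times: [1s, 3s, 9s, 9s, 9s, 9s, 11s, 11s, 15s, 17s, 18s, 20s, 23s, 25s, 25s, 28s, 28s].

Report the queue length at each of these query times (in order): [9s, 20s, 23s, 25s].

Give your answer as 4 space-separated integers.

Queue lengths at query times:
  query t=9s: backlog = 4
  query t=20s: backlog = 1
  query t=23s: backlog = 1
  query t=25s: backlog = 2

Answer: 4 1 1 2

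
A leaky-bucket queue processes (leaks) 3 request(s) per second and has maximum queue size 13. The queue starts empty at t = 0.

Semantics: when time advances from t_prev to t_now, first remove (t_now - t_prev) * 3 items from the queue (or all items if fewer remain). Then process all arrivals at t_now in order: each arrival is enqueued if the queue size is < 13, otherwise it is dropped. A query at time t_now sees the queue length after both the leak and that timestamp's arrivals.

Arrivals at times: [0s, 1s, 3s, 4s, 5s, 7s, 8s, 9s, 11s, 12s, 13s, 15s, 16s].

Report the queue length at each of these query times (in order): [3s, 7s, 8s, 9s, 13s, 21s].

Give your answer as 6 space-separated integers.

Queue lengths at query times:
  query t=3s: backlog = 1
  query t=7s: backlog = 1
  query t=8s: backlog = 1
  query t=9s: backlog = 1
  query t=13s: backlog = 1
  query t=21s: backlog = 0

Answer: 1 1 1 1 1 0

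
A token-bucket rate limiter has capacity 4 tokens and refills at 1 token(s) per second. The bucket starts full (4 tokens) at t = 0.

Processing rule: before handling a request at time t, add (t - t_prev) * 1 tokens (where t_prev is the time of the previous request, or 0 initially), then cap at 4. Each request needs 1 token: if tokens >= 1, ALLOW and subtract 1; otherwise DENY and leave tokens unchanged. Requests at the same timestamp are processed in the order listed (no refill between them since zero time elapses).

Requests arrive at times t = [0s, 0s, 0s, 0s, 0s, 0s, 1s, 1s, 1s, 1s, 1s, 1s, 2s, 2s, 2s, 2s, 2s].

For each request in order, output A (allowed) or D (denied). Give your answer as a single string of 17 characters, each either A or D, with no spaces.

Simulating step by step:
  req#1 t=0s: ALLOW
  req#2 t=0s: ALLOW
  req#3 t=0s: ALLOW
  req#4 t=0s: ALLOW
  req#5 t=0s: DENY
  req#6 t=0s: DENY
  req#7 t=1s: ALLOW
  req#8 t=1s: DENY
  req#9 t=1s: DENY
  req#10 t=1s: DENY
  req#11 t=1s: DENY
  req#12 t=1s: DENY
  req#13 t=2s: ALLOW
  req#14 t=2s: DENY
  req#15 t=2s: DENY
  req#16 t=2s: DENY
  req#17 t=2s: DENY

Answer: AAAADDADDDDDADDDD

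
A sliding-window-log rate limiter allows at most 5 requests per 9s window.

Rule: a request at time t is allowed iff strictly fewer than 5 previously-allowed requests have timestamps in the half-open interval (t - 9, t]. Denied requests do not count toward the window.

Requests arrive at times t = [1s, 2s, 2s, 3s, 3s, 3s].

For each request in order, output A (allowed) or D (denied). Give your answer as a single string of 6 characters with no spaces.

Tracking allowed requests in the window:
  req#1 t=1s: ALLOW
  req#2 t=2s: ALLOW
  req#3 t=2s: ALLOW
  req#4 t=3s: ALLOW
  req#5 t=3s: ALLOW
  req#6 t=3s: DENY

Answer: AAAAAD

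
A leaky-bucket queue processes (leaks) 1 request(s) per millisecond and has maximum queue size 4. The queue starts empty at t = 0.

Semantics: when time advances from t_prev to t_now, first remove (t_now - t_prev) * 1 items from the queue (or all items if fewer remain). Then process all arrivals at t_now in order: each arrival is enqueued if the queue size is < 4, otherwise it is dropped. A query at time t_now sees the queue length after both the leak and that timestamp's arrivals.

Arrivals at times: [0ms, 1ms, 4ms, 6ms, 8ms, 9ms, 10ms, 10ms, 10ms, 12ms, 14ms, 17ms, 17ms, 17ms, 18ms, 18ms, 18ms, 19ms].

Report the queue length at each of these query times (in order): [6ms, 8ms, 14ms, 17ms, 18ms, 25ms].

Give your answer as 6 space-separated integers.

Queue lengths at query times:
  query t=6ms: backlog = 1
  query t=8ms: backlog = 1
  query t=14ms: backlog = 1
  query t=17ms: backlog = 3
  query t=18ms: backlog = 4
  query t=25ms: backlog = 0

Answer: 1 1 1 3 4 0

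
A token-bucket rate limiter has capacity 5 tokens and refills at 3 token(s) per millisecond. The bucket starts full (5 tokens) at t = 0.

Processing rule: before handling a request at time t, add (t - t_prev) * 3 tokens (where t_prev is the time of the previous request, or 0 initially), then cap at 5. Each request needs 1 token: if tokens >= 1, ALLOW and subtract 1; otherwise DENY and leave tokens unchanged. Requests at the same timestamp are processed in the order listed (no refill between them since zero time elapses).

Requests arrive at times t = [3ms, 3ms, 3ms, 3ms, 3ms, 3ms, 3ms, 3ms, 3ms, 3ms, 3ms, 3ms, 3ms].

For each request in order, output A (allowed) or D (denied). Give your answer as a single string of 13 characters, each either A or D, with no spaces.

Simulating step by step:
  req#1 t=3ms: ALLOW
  req#2 t=3ms: ALLOW
  req#3 t=3ms: ALLOW
  req#4 t=3ms: ALLOW
  req#5 t=3ms: ALLOW
  req#6 t=3ms: DENY
  req#7 t=3ms: DENY
  req#8 t=3ms: DENY
  req#9 t=3ms: DENY
  req#10 t=3ms: DENY
  req#11 t=3ms: DENY
  req#12 t=3ms: DENY
  req#13 t=3ms: DENY

Answer: AAAAADDDDDDDD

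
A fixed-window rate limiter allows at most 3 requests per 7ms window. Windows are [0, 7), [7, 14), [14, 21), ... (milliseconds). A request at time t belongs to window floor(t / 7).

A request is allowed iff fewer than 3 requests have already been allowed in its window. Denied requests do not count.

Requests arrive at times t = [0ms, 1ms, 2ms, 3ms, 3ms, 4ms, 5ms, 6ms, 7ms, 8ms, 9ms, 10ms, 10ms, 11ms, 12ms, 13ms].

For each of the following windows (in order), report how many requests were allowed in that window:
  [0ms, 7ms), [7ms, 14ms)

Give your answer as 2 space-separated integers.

Answer: 3 3

Derivation:
Processing requests:
  req#1 t=0ms (window 0): ALLOW
  req#2 t=1ms (window 0): ALLOW
  req#3 t=2ms (window 0): ALLOW
  req#4 t=3ms (window 0): DENY
  req#5 t=3ms (window 0): DENY
  req#6 t=4ms (window 0): DENY
  req#7 t=5ms (window 0): DENY
  req#8 t=6ms (window 0): DENY
  req#9 t=7ms (window 1): ALLOW
  req#10 t=8ms (window 1): ALLOW
  req#11 t=9ms (window 1): ALLOW
  req#12 t=10ms (window 1): DENY
  req#13 t=10ms (window 1): DENY
  req#14 t=11ms (window 1): DENY
  req#15 t=12ms (window 1): DENY
  req#16 t=13ms (window 1): DENY

Allowed counts by window: 3 3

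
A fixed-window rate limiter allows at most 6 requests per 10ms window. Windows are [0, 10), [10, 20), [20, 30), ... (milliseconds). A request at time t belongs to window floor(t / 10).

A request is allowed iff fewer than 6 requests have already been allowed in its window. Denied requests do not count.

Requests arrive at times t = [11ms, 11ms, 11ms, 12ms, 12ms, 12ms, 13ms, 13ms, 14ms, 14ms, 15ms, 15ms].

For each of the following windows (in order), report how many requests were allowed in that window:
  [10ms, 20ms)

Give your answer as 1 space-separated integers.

Processing requests:
  req#1 t=11ms (window 1): ALLOW
  req#2 t=11ms (window 1): ALLOW
  req#3 t=11ms (window 1): ALLOW
  req#4 t=12ms (window 1): ALLOW
  req#5 t=12ms (window 1): ALLOW
  req#6 t=12ms (window 1): ALLOW
  req#7 t=13ms (window 1): DENY
  req#8 t=13ms (window 1): DENY
  req#9 t=14ms (window 1): DENY
  req#10 t=14ms (window 1): DENY
  req#11 t=15ms (window 1): DENY
  req#12 t=15ms (window 1): DENY

Allowed counts by window: 6

Answer: 6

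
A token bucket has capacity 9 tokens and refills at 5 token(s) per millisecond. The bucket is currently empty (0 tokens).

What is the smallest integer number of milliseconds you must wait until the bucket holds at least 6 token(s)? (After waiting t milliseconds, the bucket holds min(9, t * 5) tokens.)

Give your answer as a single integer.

Need t * 5 >= 6, so t >= 6/5.
Smallest integer t = ceil(6/5) = 2.

Answer: 2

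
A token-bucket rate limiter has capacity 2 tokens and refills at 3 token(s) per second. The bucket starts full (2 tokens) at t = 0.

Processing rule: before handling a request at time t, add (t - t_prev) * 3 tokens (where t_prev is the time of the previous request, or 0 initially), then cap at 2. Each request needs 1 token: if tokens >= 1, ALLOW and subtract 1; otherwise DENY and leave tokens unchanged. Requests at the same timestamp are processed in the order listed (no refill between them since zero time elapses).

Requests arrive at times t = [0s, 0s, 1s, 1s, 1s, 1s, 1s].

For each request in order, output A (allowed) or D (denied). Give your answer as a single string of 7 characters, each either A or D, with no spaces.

Simulating step by step:
  req#1 t=0s: ALLOW
  req#2 t=0s: ALLOW
  req#3 t=1s: ALLOW
  req#4 t=1s: ALLOW
  req#5 t=1s: DENY
  req#6 t=1s: DENY
  req#7 t=1s: DENY

Answer: AAAADDD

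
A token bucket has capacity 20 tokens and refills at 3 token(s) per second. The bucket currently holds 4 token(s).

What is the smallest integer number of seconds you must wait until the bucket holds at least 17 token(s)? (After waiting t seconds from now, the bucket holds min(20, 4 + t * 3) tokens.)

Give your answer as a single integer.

Need 4 + t * 3 >= 17, so t >= 13/3.
Smallest integer t = ceil(13/3) = 5.

Answer: 5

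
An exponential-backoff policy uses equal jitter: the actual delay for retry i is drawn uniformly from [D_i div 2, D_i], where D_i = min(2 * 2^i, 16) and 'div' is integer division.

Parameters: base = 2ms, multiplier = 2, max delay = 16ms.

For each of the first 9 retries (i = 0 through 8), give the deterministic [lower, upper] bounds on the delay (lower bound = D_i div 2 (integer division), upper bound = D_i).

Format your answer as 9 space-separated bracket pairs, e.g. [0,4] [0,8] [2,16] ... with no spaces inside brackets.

Answer: [1,2] [2,4] [4,8] [8,16] [8,16] [8,16] [8,16] [8,16] [8,16]

Derivation:
Computing bounds per retry:
  i=0: D_i=min(2*2^0,16)=2, bounds=[1,2]
  i=1: D_i=min(2*2^1,16)=4, bounds=[2,4]
  i=2: D_i=min(2*2^2,16)=8, bounds=[4,8]
  i=3: D_i=min(2*2^3,16)=16, bounds=[8,16]
  i=4: D_i=min(2*2^4,16)=16, bounds=[8,16]
  i=5: D_i=min(2*2^5,16)=16, bounds=[8,16]
  i=6: D_i=min(2*2^6,16)=16, bounds=[8,16]
  i=7: D_i=min(2*2^7,16)=16, bounds=[8,16]
  i=8: D_i=min(2*2^8,16)=16, bounds=[8,16]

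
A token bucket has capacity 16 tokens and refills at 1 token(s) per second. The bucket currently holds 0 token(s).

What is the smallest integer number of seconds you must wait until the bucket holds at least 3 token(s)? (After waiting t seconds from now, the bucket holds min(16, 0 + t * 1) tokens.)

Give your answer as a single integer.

Need 0 + t * 1 >= 3, so t >= 3/1.
Smallest integer t = ceil(3/1) = 3.

Answer: 3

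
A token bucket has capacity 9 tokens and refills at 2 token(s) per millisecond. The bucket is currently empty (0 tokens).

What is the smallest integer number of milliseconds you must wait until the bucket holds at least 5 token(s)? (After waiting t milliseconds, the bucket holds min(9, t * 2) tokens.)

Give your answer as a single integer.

Need t * 2 >= 5, so t >= 5/2.
Smallest integer t = ceil(5/2) = 3.

Answer: 3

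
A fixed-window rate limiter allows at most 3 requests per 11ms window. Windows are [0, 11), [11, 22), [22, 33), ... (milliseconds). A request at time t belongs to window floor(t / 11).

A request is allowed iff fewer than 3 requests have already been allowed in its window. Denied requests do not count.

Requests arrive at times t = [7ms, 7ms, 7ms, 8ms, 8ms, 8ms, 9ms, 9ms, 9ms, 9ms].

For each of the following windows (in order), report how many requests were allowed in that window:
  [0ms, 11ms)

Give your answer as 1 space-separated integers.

Processing requests:
  req#1 t=7ms (window 0): ALLOW
  req#2 t=7ms (window 0): ALLOW
  req#3 t=7ms (window 0): ALLOW
  req#4 t=8ms (window 0): DENY
  req#5 t=8ms (window 0): DENY
  req#6 t=8ms (window 0): DENY
  req#7 t=9ms (window 0): DENY
  req#8 t=9ms (window 0): DENY
  req#9 t=9ms (window 0): DENY
  req#10 t=9ms (window 0): DENY

Allowed counts by window: 3

Answer: 3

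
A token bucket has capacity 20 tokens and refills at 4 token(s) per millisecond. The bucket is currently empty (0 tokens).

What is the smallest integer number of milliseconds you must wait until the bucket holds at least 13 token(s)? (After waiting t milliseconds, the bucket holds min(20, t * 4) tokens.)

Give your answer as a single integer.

Need t * 4 >= 13, so t >= 13/4.
Smallest integer t = ceil(13/4) = 4.

Answer: 4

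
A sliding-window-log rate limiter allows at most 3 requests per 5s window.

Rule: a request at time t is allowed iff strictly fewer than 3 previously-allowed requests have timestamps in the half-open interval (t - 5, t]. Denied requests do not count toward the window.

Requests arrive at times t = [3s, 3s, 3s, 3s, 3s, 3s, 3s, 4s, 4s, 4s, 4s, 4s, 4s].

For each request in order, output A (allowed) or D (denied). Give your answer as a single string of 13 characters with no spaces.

Answer: AAADDDDDDDDDD

Derivation:
Tracking allowed requests in the window:
  req#1 t=3s: ALLOW
  req#2 t=3s: ALLOW
  req#3 t=3s: ALLOW
  req#4 t=3s: DENY
  req#5 t=3s: DENY
  req#6 t=3s: DENY
  req#7 t=3s: DENY
  req#8 t=4s: DENY
  req#9 t=4s: DENY
  req#10 t=4s: DENY
  req#11 t=4s: DENY
  req#12 t=4s: DENY
  req#13 t=4s: DENY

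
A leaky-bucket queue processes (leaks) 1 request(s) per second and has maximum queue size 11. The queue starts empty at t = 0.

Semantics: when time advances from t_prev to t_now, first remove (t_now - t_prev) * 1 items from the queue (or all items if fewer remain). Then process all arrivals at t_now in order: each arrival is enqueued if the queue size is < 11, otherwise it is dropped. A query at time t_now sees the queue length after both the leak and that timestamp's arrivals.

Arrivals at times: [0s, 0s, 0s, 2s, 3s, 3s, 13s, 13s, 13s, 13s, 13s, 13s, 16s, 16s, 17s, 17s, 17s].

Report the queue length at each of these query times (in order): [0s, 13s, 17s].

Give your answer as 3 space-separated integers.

Queue lengths at query times:
  query t=0s: backlog = 3
  query t=13s: backlog = 6
  query t=17s: backlog = 7

Answer: 3 6 7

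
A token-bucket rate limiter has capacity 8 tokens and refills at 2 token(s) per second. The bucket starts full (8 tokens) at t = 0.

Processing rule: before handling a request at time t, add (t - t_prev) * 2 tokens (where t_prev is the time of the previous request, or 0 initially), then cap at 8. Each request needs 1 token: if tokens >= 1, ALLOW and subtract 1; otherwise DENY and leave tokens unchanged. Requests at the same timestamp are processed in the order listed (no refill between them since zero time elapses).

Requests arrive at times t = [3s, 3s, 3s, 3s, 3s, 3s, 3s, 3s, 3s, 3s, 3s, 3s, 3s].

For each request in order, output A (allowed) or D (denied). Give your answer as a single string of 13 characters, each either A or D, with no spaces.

Simulating step by step:
  req#1 t=3s: ALLOW
  req#2 t=3s: ALLOW
  req#3 t=3s: ALLOW
  req#4 t=3s: ALLOW
  req#5 t=3s: ALLOW
  req#6 t=3s: ALLOW
  req#7 t=3s: ALLOW
  req#8 t=3s: ALLOW
  req#9 t=3s: DENY
  req#10 t=3s: DENY
  req#11 t=3s: DENY
  req#12 t=3s: DENY
  req#13 t=3s: DENY

Answer: AAAAAAAADDDDD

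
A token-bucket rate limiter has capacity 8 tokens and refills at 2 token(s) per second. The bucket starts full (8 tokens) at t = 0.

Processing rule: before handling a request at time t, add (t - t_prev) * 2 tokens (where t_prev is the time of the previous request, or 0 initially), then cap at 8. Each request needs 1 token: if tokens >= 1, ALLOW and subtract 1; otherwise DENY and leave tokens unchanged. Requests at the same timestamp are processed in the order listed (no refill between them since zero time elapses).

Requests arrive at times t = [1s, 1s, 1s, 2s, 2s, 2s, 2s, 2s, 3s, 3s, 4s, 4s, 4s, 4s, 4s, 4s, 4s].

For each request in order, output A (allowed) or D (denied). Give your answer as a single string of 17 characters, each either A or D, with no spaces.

Answer: AAAAAAAAAAAAAADDD

Derivation:
Simulating step by step:
  req#1 t=1s: ALLOW
  req#2 t=1s: ALLOW
  req#3 t=1s: ALLOW
  req#4 t=2s: ALLOW
  req#5 t=2s: ALLOW
  req#6 t=2s: ALLOW
  req#7 t=2s: ALLOW
  req#8 t=2s: ALLOW
  req#9 t=3s: ALLOW
  req#10 t=3s: ALLOW
  req#11 t=4s: ALLOW
  req#12 t=4s: ALLOW
  req#13 t=4s: ALLOW
  req#14 t=4s: ALLOW
  req#15 t=4s: DENY
  req#16 t=4s: DENY
  req#17 t=4s: DENY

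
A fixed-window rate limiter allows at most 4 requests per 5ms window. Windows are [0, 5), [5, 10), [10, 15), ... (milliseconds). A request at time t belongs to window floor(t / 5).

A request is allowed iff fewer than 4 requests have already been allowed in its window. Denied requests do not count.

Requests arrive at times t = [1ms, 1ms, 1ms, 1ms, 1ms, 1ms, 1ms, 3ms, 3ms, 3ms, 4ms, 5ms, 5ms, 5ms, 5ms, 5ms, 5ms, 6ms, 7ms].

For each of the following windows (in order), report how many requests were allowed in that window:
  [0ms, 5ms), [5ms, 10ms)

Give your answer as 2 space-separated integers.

Processing requests:
  req#1 t=1ms (window 0): ALLOW
  req#2 t=1ms (window 0): ALLOW
  req#3 t=1ms (window 0): ALLOW
  req#4 t=1ms (window 0): ALLOW
  req#5 t=1ms (window 0): DENY
  req#6 t=1ms (window 0): DENY
  req#7 t=1ms (window 0): DENY
  req#8 t=3ms (window 0): DENY
  req#9 t=3ms (window 0): DENY
  req#10 t=3ms (window 0): DENY
  req#11 t=4ms (window 0): DENY
  req#12 t=5ms (window 1): ALLOW
  req#13 t=5ms (window 1): ALLOW
  req#14 t=5ms (window 1): ALLOW
  req#15 t=5ms (window 1): ALLOW
  req#16 t=5ms (window 1): DENY
  req#17 t=5ms (window 1): DENY
  req#18 t=6ms (window 1): DENY
  req#19 t=7ms (window 1): DENY

Allowed counts by window: 4 4

Answer: 4 4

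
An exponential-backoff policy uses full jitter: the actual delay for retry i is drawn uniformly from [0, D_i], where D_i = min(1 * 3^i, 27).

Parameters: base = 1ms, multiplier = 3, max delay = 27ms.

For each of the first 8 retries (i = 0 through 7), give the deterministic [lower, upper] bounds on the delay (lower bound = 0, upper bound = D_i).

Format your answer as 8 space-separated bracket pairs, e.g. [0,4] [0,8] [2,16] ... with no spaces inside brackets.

Answer: [0,1] [0,3] [0,9] [0,27] [0,27] [0,27] [0,27] [0,27]

Derivation:
Computing bounds per retry:
  i=0: D_i=min(1*3^0,27)=1, bounds=[0,1]
  i=1: D_i=min(1*3^1,27)=3, bounds=[0,3]
  i=2: D_i=min(1*3^2,27)=9, bounds=[0,9]
  i=3: D_i=min(1*3^3,27)=27, bounds=[0,27]
  i=4: D_i=min(1*3^4,27)=27, bounds=[0,27]
  i=5: D_i=min(1*3^5,27)=27, bounds=[0,27]
  i=6: D_i=min(1*3^6,27)=27, bounds=[0,27]
  i=7: D_i=min(1*3^7,27)=27, bounds=[0,27]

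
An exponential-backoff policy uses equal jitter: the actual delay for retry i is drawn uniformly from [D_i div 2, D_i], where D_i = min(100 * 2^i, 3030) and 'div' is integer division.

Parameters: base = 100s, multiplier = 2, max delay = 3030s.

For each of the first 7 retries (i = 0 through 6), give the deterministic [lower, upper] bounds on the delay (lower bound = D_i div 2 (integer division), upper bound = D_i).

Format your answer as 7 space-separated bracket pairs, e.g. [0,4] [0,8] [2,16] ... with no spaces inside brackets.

Computing bounds per retry:
  i=0: D_i=min(100*2^0,3030)=100, bounds=[50,100]
  i=1: D_i=min(100*2^1,3030)=200, bounds=[100,200]
  i=2: D_i=min(100*2^2,3030)=400, bounds=[200,400]
  i=3: D_i=min(100*2^3,3030)=800, bounds=[400,800]
  i=4: D_i=min(100*2^4,3030)=1600, bounds=[800,1600]
  i=5: D_i=min(100*2^5,3030)=3030, bounds=[1515,3030]
  i=6: D_i=min(100*2^6,3030)=3030, bounds=[1515,3030]

Answer: [50,100] [100,200] [200,400] [400,800] [800,1600] [1515,3030] [1515,3030]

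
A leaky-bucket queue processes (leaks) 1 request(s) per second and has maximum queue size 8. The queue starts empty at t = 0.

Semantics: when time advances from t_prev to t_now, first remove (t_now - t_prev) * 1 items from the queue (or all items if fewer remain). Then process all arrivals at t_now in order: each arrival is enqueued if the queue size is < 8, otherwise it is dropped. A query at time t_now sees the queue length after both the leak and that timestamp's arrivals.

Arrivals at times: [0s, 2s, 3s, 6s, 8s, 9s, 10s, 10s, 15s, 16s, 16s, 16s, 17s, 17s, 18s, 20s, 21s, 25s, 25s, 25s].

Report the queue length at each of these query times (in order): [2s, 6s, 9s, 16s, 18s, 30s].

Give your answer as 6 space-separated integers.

Queue lengths at query times:
  query t=2s: backlog = 1
  query t=6s: backlog = 1
  query t=9s: backlog = 1
  query t=16s: backlog = 3
  query t=18s: backlog = 4
  query t=30s: backlog = 0

Answer: 1 1 1 3 4 0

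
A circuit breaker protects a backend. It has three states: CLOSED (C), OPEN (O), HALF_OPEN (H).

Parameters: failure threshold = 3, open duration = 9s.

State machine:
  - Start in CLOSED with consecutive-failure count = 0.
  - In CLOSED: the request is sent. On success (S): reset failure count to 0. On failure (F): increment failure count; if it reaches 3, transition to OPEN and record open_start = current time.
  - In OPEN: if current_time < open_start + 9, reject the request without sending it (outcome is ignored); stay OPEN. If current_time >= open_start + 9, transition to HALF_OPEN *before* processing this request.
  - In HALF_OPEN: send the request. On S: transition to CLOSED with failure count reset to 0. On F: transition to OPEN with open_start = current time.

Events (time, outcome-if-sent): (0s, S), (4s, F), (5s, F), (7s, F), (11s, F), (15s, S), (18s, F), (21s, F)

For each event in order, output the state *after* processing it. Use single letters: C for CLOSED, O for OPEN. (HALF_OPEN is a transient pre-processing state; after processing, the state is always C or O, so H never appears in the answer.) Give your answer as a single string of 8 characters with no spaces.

State after each event:
  event#1 t=0s outcome=S: state=CLOSED
  event#2 t=4s outcome=F: state=CLOSED
  event#3 t=5s outcome=F: state=CLOSED
  event#4 t=7s outcome=F: state=OPEN
  event#5 t=11s outcome=F: state=OPEN
  event#6 t=15s outcome=S: state=OPEN
  event#7 t=18s outcome=F: state=OPEN
  event#8 t=21s outcome=F: state=OPEN

Answer: CCCOOOOO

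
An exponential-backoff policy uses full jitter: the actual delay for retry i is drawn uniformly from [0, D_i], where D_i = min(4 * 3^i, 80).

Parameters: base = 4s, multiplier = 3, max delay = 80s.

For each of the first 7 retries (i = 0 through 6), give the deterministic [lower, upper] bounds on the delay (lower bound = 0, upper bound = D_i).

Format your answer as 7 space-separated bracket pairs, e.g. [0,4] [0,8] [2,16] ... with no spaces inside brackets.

Computing bounds per retry:
  i=0: D_i=min(4*3^0,80)=4, bounds=[0,4]
  i=1: D_i=min(4*3^1,80)=12, bounds=[0,12]
  i=2: D_i=min(4*3^2,80)=36, bounds=[0,36]
  i=3: D_i=min(4*3^3,80)=80, bounds=[0,80]
  i=4: D_i=min(4*3^4,80)=80, bounds=[0,80]
  i=5: D_i=min(4*3^5,80)=80, bounds=[0,80]
  i=6: D_i=min(4*3^6,80)=80, bounds=[0,80]

Answer: [0,4] [0,12] [0,36] [0,80] [0,80] [0,80] [0,80]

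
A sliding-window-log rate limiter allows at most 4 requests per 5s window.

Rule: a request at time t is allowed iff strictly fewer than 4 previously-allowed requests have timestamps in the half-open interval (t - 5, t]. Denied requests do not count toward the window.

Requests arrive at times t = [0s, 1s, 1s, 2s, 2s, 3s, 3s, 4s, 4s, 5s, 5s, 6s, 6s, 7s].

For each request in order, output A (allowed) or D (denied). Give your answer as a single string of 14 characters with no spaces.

Answer: AAAADDDDDADAAA

Derivation:
Tracking allowed requests in the window:
  req#1 t=0s: ALLOW
  req#2 t=1s: ALLOW
  req#3 t=1s: ALLOW
  req#4 t=2s: ALLOW
  req#5 t=2s: DENY
  req#6 t=3s: DENY
  req#7 t=3s: DENY
  req#8 t=4s: DENY
  req#9 t=4s: DENY
  req#10 t=5s: ALLOW
  req#11 t=5s: DENY
  req#12 t=6s: ALLOW
  req#13 t=6s: ALLOW
  req#14 t=7s: ALLOW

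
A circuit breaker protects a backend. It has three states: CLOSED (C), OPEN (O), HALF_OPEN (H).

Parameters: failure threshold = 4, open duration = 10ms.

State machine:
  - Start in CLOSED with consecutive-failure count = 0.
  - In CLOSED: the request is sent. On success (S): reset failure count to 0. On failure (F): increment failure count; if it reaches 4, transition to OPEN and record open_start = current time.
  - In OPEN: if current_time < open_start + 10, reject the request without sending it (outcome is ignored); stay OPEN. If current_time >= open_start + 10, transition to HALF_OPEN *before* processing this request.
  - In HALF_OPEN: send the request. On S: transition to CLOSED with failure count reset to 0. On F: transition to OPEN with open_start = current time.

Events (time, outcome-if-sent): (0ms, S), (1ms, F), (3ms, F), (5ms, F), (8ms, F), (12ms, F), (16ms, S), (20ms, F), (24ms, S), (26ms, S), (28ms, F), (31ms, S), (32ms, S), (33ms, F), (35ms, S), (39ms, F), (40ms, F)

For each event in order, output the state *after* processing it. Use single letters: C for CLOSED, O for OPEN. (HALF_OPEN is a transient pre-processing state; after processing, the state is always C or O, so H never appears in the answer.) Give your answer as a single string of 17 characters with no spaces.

State after each event:
  event#1 t=0ms outcome=S: state=CLOSED
  event#2 t=1ms outcome=F: state=CLOSED
  event#3 t=3ms outcome=F: state=CLOSED
  event#4 t=5ms outcome=F: state=CLOSED
  event#5 t=8ms outcome=F: state=OPEN
  event#6 t=12ms outcome=F: state=OPEN
  event#7 t=16ms outcome=S: state=OPEN
  event#8 t=20ms outcome=F: state=OPEN
  event#9 t=24ms outcome=S: state=OPEN
  event#10 t=26ms outcome=S: state=OPEN
  event#11 t=28ms outcome=F: state=OPEN
  event#12 t=31ms outcome=S: state=CLOSED
  event#13 t=32ms outcome=S: state=CLOSED
  event#14 t=33ms outcome=F: state=CLOSED
  event#15 t=35ms outcome=S: state=CLOSED
  event#16 t=39ms outcome=F: state=CLOSED
  event#17 t=40ms outcome=F: state=CLOSED

Answer: CCCCOOOOOOOCCCCCC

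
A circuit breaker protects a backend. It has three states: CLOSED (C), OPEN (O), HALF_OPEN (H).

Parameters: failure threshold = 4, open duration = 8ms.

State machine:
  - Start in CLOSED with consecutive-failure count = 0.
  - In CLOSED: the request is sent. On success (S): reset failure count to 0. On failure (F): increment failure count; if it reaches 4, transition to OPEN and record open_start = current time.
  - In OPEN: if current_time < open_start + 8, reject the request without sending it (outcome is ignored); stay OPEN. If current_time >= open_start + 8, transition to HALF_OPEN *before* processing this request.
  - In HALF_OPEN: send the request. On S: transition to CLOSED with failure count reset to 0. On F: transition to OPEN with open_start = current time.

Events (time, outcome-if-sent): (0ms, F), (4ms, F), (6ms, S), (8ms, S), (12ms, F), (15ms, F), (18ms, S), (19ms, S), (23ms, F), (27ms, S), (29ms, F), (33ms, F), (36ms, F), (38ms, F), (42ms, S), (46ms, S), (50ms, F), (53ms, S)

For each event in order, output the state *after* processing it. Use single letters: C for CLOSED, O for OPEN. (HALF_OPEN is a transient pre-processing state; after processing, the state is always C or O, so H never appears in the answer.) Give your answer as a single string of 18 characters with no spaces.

State after each event:
  event#1 t=0ms outcome=F: state=CLOSED
  event#2 t=4ms outcome=F: state=CLOSED
  event#3 t=6ms outcome=S: state=CLOSED
  event#4 t=8ms outcome=S: state=CLOSED
  event#5 t=12ms outcome=F: state=CLOSED
  event#6 t=15ms outcome=F: state=CLOSED
  event#7 t=18ms outcome=S: state=CLOSED
  event#8 t=19ms outcome=S: state=CLOSED
  event#9 t=23ms outcome=F: state=CLOSED
  event#10 t=27ms outcome=S: state=CLOSED
  event#11 t=29ms outcome=F: state=CLOSED
  event#12 t=33ms outcome=F: state=CLOSED
  event#13 t=36ms outcome=F: state=CLOSED
  event#14 t=38ms outcome=F: state=OPEN
  event#15 t=42ms outcome=S: state=OPEN
  event#16 t=46ms outcome=S: state=CLOSED
  event#17 t=50ms outcome=F: state=CLOSED
  event#18 t=53ms outcome=S: state=CLOSED

Answer: CCCCCCCCCCCCCOOCCC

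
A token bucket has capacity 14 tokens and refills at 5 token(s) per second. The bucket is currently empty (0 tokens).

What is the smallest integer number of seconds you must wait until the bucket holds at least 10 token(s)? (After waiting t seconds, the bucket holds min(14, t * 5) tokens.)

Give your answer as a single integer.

Need t * 5 >= 10, so t >= 10/5.
Smallest integer t = ceil(10/5) = 2.

Answer: 2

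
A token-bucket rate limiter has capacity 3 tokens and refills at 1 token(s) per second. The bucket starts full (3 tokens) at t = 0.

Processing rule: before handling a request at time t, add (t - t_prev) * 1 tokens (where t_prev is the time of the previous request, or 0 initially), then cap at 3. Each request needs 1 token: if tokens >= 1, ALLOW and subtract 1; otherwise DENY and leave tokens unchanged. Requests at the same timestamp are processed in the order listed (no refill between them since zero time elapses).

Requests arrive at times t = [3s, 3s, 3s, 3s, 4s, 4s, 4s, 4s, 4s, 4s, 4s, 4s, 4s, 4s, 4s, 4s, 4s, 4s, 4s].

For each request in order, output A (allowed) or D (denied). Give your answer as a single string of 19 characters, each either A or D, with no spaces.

Answer: AAADADDDDDDDDDDDDDD

Derivation:
Simulating step by step:
  req#1 t=3s: ALLOW
  req#2 t=3s: ALLOW
  req#3 t=3s: ALLOW
  req#4 t=3s: DENY
  req#5 t=4s: ALLOW
  req#6 t=4s: DENY
  req#7 t=4s: DENY
  req#8 t=4s: DENY
  req#9 t=4s: DENY
  req#10 t=4s: DENY
  req#11 t=4s: DENY
  req#12 t=4s: DENY
  req#13 t=4s: DENY
  req#14 t=4s: DENY
  req#15 t=4s: DENY
  req#16 t=4s: DENY
  req#17 t=4s: DENY
  req#18 t=4s: DENY
  req#19 t=4s: DENY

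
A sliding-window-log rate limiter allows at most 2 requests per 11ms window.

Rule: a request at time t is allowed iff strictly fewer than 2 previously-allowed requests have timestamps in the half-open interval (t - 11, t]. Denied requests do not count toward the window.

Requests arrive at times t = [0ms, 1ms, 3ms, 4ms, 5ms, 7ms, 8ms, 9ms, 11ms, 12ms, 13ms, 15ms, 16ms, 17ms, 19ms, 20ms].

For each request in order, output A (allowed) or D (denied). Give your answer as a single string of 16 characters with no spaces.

Tracking allowed requests in the window:
  req#1 t=0ms: ALLOW
  req#2 t=1ms: ALLOW
  req#3 t=3ms: DENY
  req#4 t=4ms: DENY
  req#5 t=5ms: DENY
  req#6 t=7ms: DENY
  req#7 t=8ms: DENY
  req#8 t=9ms: DENY
  req#9 t=11ms: ALLOW
  req#10 t=12ms: ALLOW
  req#11 t=13ms: DENY
  req#12 t=15ms: DENY
  req#13 t=16ms: DENY
  req#14 t=17ms: DENY
  req#15 t=19ms: DENY
  req#16 t=20ms: DENY

Answer: AADDDDDDAADDDDDD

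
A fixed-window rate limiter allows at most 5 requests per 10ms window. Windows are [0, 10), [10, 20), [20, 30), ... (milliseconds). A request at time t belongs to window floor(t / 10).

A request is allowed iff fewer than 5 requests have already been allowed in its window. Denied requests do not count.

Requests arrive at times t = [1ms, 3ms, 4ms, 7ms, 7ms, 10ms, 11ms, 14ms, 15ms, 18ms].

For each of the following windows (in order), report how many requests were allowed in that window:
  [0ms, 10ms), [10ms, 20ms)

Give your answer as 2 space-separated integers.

Processing requests:
  req#1 t=1ms (window 0): ALLOW
  req#2 t=3ms (window 0): ALLOW
  req#3 t=4ms (window 0): ALLOW
  req#4 t=7ms (window 0): ALLOW
  req#5 t=7ms (window 0): ALLOW
  req#6 t=10ms (window 1): ALLOW
  req#7 t=11ms (window 1): ALLOW
  req#8 t=14ms (window 1): ALLOW
  req#9 t=15ms (window 1): ALLOW
  req#10 t=18ms (window 1): ALLOW

Allowed counts by window: 5 5

Answer: 5 5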